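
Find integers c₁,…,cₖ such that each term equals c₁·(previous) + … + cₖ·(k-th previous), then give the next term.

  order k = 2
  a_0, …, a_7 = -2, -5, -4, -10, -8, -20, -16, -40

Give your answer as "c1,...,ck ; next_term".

  a_2 = 0·-5 + 2·-2 = -4
  a_3 = 0·-4 + 2·-5 = -10
  a_4 = 0·-10 + 2·-4 = -8
  a_5 = 0·-8 + 2·-10 = -20
  a_6 = 0·-20 + 2·-8 = -16
  a_7 = 0·-16 + 2·-20 = -40
  a_8 = 0·-40 + 2·-16 = -32

0,2 ; -32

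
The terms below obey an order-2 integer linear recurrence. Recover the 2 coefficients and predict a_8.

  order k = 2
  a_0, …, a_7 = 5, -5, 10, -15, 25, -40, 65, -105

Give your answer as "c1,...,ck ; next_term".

-1,1 ; 170

  a_2 = -1·-5 + 1·5 = 10
  a_3 = -1·10 + 1·-5 = -15
  a_4 = -1·-15 + 1·10 = 25
  a_5 = -1·25 + 1·-15 = -40
  a_6 = -1·-40 + 1·25 = 65
  a_7 = -1·65 + 1·-40 = -105
  a_8 = -1·-105 + 1·65 = 170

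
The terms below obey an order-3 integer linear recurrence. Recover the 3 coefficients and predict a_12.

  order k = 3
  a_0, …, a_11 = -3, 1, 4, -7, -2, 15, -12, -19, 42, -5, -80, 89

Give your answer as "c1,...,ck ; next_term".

0,-1,2 ; 70

  a_3 = 0·4 + -1·1 + 2·-3 = -7
  a_4 = 0·-7 + -1·4 + 2·1 = -2
  a_5 = 0·-2 + -1·-7 + 2·4 = 15
  a_6 = 0·15 + -1·-2 + 2·-7 = -12
  a_7 = 0·-12 + -1·15 + 2·-2 = -19
  a_8 = 0·-19 + -1·-12 + 2·15 = 42
  a_9 = 0·42 + -1·-19 + 2·-12 = -5
  a_10 = 0·-5 + -1·42 + 2·-19 = -80
  a_11 = 0·-80 + -1·-5 + 2·42 = 89
  a_12 = 0·89 + -1·-80 + 2·-5 = 70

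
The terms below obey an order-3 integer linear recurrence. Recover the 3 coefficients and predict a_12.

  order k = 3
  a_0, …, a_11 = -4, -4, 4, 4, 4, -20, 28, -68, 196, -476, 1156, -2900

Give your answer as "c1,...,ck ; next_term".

  a_3 = -2·4 + 0·-4 + -3·-4 = 4
  a_4 = -2·4 + 0·4 + -3·-4 = 4
  a_5 = -2·4 + 0·4 + -3·4 = -20
  a_6 = -2·-20 + 0·4 + -3·4 = 28
  a_7 = -2·28 + 0·-20 + -3·4 = -68
  a_8 = -2·-68 + 0·28 + -3·-20 = 196
  a_9 = -2·196 + 0·-68 + -3·28 = -476
  a_10 = -2·-476 + 0·196 + -3·-68 = 1156
  a_11 = -2·1156 + 0·-476 + -3·196 = -2900
  a_12 = -2·-2900 + 0·1156 + -3·-476 = 7228

-2,0,-3 ; 7228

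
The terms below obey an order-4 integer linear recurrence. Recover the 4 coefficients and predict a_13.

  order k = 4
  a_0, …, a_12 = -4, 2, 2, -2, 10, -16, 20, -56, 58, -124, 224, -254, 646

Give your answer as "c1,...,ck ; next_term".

0,2,-3,-3 ; -808

  a_4 = 0·-2 + 2·2 + -3·2 + -3·-4 = 10
  a_5 = 0·10 + 2·-2 + -3·2 + -3·2 = -16
  a_6 = 0·-16 + 2·10 + -3·-2 + -3·2 = 20
  a_7 = 0·20 + 2·-16 + -3·10 + -3·-2 = -56
  a_8 = 0·-56 + 2·20 + -3·-16 + -3·10 = 58
  a_9 = 0·58 + 2·-56 + -3·20 + -3·-16 = -124
  a_10 = 0·-124 + 2·58 + -3·-56 + -3·20 = 224
  a_11 = 0·224 + 2·-124 + -3·58 + -3·-56 = -254
  a_12 = 0·-254 + 2·224 + -3·-124 + -3·58 = 646
  a_13 = 0·646 + 2·-254 + -3·224 + -3·-124 = -808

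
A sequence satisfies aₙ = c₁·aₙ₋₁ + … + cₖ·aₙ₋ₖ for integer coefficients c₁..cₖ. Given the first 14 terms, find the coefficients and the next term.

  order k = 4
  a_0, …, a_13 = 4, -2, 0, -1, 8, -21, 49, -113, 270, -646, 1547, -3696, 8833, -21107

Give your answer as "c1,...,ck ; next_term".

  a_4 = -2·-1 + 1·0 + 1·-2 + 2·4 = 8
  a_5 = -2·8 + 1·-1 + 1·0 + 2·-2 = -21
  a_6 = -2·-21 + 1·8 + 1·-1 + 2·0 = 49
  a_7 = -2·49 + 1·-21 + 1·8 + 2·-1 = -113
  a_8 = -2·-113 + 1·49 + 1·-21 + 2·8 = 270
  a_9 = -2·270 + 1·-113 + 1·49 + 2·-21 = -646
  a_10 = -2·-646 + 1·270 + 1·-113 + 2·49 = 1547
  a_11 = -2·1547 + 1·-646 + 1·270 + 2·-113 = -3696
  a_12 = -2·-3696 + 1·1547 + 1·-646 + 2·270 = 8833
  a_13 = -2·8833 + 1·-3696 + 1·1547 + 2·-646 = -21107
  a_14 = -2·-21107 + 1·8833 + 1·-3696 + 2·1547 = 50445

-2,1,1,2 ; 50445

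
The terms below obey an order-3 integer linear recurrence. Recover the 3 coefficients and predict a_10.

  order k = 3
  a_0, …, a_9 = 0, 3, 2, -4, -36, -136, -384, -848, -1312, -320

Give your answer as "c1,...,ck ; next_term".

4,-4,-4 ; 7360

  a_3 = 4·2 + -4·3 + -4·0 = -4
  a_4 = 4·-4 + -4·2 + -4·3 = -36
  a_5 = 4·-36 + -4·-4 + -4·2 = -136
  a_6 = 4·-136 + -4·-36 + -4·-4 = -384
  a_7 = 4·-384 + -4·-136 + -4·-36 = -848
  a_8 = 4·-848 + -4·-384 + -4·-136 = -1312
  a_9 = 4·-1312 + -4·-848 + -4·-384 = -320
  a_10 = 4·-320 + -4·-1312 + -4·-848 = 7360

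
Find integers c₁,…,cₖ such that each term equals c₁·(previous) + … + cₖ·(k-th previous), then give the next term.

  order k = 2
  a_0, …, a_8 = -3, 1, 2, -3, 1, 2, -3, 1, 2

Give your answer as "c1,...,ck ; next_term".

  a_2 = -1·1 + -1·-3 = 2
  a_3 = -1·2 + -1·1 = -3
  a_4 = -1·-3 + -1·2 = 1
  a_5 = -1·1 + -1·-3 = 2
  a_6 = -1·2 + -1·1 = -3
  a_7 = -1·-3 + -1·2 = 1
  a_8 = -1·1 + -1·-3 = 2
  a_9 = -1·2 + -1·1 = -3

-1,-1 ; -3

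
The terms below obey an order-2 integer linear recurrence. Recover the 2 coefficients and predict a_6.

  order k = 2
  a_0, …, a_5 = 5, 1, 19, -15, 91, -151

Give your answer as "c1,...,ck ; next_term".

-1,4 ; 515

  a_2 = -1·1 + 4·5 = 19
  a_3 = -1·19 + 4·1 = -15
  a_4 = -1·-15 + 4·19 = 91
  a_5 = -1·91 + 4·-15 = -151
  a_6 = -1·-151 + 4·91 = 515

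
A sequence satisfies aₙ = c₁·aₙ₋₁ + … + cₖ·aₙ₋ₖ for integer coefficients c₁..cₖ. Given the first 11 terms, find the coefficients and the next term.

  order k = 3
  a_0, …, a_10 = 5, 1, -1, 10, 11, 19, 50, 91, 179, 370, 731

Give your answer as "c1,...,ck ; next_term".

  a_3 = 1·-1 + 1·1 + 2·5 = 10
  a_4 = 1·10 + 1·-1 + 2·1 = 11
  a_5 = 1·11 + 1·10 + 2·-1 = 19
  a_6 = 1·19 + 1·11 + 2·10 = 50
  a_7 = 1·50 + 1·19 + 2·11 = 91
  a_8 = 1·91 + 1·50 + 2·19 = 179
  a_9 = 1·179 + 1·91 + 2·50 = 370
  a_10 = 1·370 + 1·179 + 2·91 = 731
  a_11 = 1·731 + 1·370 + 2·179 = 1459

1,1,2 ; 1459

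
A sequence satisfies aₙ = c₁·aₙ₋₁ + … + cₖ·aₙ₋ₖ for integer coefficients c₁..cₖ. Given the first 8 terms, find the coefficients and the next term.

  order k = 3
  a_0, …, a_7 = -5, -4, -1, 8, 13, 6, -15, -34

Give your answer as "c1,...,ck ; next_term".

1,-1,-1 ; -25

  a_3 = 1·-1 + -1·-4 + -1·-5 = 8
  a_4 = 1·8 + -1·-1 + -1·-4 = 13
  a_5 = 1·13 + -1·8 + -1·-1 = 6
  a_6 = 1·6 + -1·13 + -1·8 = -15
  a_7 = 1·-15 + -1·6 + -1·13 = -34
  a_8 = 1·-34 + -1·-15 + -1·6 = -25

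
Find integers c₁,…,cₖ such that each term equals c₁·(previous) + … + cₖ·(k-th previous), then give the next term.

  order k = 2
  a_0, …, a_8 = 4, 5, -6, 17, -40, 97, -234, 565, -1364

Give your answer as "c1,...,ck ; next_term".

  a_2 = -2·5 + 1·4 = -6
  a_3 = -2·-6 + 1·5 = 17
  a_4 = -2·17 + 1·-6 = -40
  a_5 = -2·-40 + 1·17 = 97
  a_6 = -2·97 + 1·-40 = -234
  a_7 = -2·-234 + 1·97 = 565
  a_8 = -2·565 + 1·-234 = -1364
  a_9 = -2·-1364 + 1·565 = 3293

-2,1 ; 3293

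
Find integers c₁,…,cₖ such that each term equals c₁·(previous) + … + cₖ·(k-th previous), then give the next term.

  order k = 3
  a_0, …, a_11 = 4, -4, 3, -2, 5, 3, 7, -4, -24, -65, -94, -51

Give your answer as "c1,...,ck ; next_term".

2,-1,-3 ; 187

  a_3 = 2·3 + -1·-4 + -3·4 = -2
  a_4 = 2·-2 + -1·3 + -3·-4 = 5
  a_5 = 2·5 + -1·-2 + -3·3 = 3
  a_6 = 2·3 + -1·5 + -3·-2 = 7
  a_7 = 2·7 + -1·3 + -3·5 = -4
  a_8 = 2·-4 + -1·7 + -3·3 = -24
  a_9 = 2·-24 + -1·-4 + -3·7 = -65
  a_10 = 2·-65 + -1·-24 + -3·-4 = -94
  a_11 = 2·-94 + -1·-65 + -3·-24 = -51
  a_12 = 2·-51 + -1·-94 + -3·-65 = 187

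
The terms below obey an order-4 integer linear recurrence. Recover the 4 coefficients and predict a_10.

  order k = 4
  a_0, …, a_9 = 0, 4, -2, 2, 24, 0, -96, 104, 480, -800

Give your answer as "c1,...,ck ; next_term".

  a_4 = 0·2 + -4·-2 + 4·4 + 4·0 = 24
  a_5 = 0·24 + -4·2 + 4·-2 + 4·4 = 0
  a_6 = 0·0 + -4·24 + 4·2 + 4·-2 = -96
  a_7 = 0·-96 + -4·0 + 4·24 + 4·2 = 104
  a_8 = 0·104 + -4·-96 + 4·0 + 4·24 = 480
  a_9 = 0·480 + -4·104 + 4·-96 + 4·0 = -800
  a_10 = 0·-800 + -4·480 + 4·104 + 4·-96 = -1888

0,-4,4,4 ; -1888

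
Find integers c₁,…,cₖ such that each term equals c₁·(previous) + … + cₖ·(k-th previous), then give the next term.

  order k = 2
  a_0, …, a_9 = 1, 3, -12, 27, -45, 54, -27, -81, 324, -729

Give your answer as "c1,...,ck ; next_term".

-3,-3 ; 1215

  a_2 = -3·3 + -3·1 = -12
  a_3 = -3·-12 + -3·3 = 27
  a_4 = -3·27 + -3·-12 = -45
  a_5 = -3·-45 + -3·27 = 54
  a_6 = -3·54 + -3·-45 = -27
  a_7 = -3·-27 + -3·54 = -81
  a_8 = -3·-81 + -3·-27 = 324
  a_9 = -3·324 + -3·-81 = -729
  a_10 = -3·-729 + -3·324 = 1215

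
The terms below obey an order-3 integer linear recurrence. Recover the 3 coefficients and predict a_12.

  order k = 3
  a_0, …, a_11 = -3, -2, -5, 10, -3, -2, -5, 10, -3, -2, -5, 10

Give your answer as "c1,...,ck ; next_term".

-1,-1,-1 ; -3

  a_3 = -1·-5 + -1·-2 + -1·-3 = 10
  a_4 = -1·10 + -1·-5 + -1·-2 = -3
  a_5 = -1·-3 + -1·10 + -1·-5 = -2
  a_6 = -1·-2 + -1·-3 + -1·10 = -5
  a_7 = -1·-5 + -1·-2 + -1·-3 = 10
  a_8 = -1·10 + -1·-5 + -1·-2 = -3
  a_9 = -1·-3 + -1·10 + -1·-5 = -2
  a_10 = -1·-2 + -1·-3 + -1·10 = -5
  a_11 = -1·-5 + -1·-2 + -1·-3 = 10
  a_12 = -1·10 + -1·-5 + -1·-2 = -3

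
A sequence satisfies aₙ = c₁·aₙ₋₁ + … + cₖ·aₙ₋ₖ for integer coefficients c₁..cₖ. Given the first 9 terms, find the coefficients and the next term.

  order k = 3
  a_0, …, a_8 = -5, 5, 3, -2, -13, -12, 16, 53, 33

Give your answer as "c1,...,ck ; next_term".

  a_3 = 1·3 + -2·5 + -1·-5 = -2
  a_4 = 1·-2 + -2·3 + -1·5 = -13
  a_5 = 1·-13 + -2·-2 + -1·3 = -12
  a_6 = 1·-12 + -2·-13 + -1·-2 = 16
  a_7 = 1·16 + -2·-12 + -1·-13 = 53
  a_8 = 1·53 + -2·16 + -1·-12 = 33
  a_9 = 1·33 + -2·53 + -1·16 = -89

1,-2,-1 ; -89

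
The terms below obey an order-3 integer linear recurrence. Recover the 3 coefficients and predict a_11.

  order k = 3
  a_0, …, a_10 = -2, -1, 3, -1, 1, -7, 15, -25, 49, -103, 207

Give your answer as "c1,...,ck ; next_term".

-2,-1,-2 ; -409

  a_3 = -2·3 + -1·-1 + -2·-2 = -1
  a_4 = -2·-1 + -1·3 + -2·-1 = 1
  a_5 = -2·1 + -1·-1 + -2·3 = -7
  a_6 = -2·-7 + -1·1 + -2·-1 = 15
  a_7 = -2·15 + -1·-7 + -2·1 = -25
  a_8 = -2·-25 + -1·15 + -2·-7 = 49
  a_9 = -2·49 + -1·-25 + -2·15 = -103
  a_10 = -2·-103 + -1·49 + -2·-25 = 207
  a_11 = -2·207 + -1·-103 + -2·49 = -409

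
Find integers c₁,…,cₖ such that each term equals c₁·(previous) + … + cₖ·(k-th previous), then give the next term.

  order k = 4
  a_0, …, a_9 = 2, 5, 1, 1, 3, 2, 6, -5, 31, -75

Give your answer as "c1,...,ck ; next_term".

  a_4 = -2·1 + 3·1 + 0·5 + 1·2 = 3
  a_5 = -2·3 + 3·1 + 0·1 + 1·5 = 2
  a_6 = -2·2 + 3·3 + 0·1 + 1·1 = 6
  a_7 = -2·6 + 3·2 + 0·3 + 1·1 = -5
  a_8 = -2·-5 + 3·6 + 0·2 + 1·3 = 31
  a_9 = -2·31 + 3·-5 + 0·6 + 1·2 = -75
  a_10 = -2·-75 + 3·31 + 0·-5 + 1·6 = 249

-2,3,0,1 ; 249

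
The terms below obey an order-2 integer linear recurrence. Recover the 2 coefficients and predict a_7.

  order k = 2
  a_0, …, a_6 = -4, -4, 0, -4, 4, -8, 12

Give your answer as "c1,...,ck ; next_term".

-1,1 ; -20

  a_2 = -1·-4 + 1·-4 = 0
  a_3 = -1·0 + 1·-4 = -4
  a_4 = -1·-4 + 1·0 = 4
  a_5 = -1·4 + 1·-4 = -8
  a_6 = -1·-8 + 1·4 = 12
  a_7 = -1·12 + 1·-8 = -20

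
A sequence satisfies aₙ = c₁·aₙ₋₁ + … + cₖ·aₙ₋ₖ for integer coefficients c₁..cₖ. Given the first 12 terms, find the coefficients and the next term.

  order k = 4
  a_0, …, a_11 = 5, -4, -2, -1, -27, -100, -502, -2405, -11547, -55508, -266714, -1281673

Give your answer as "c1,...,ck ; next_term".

4,4,0,-3 ; -6158907

  a_4 = 4·-1 + 4·-2 + 0·-4 + -3·5 = -27
  a_5 = 4·-27 + 4·-1 + 0·-2 + -3·-4 = -100
  a_6 = 4·-100 + 4·-27 + 0·-1 + -3·-2 = -502
  a_7 = 4·-502 + 4·-100 + 0·-27 + -3·-1 = -2405
  a_8 = 4·-2405 + 4·-502 + 0·-100 + -3·-27 = -11547
  a_9 = 4·-11547 + 4·-2405 + 0·-502 + -3·-100 = -55508
  a_10 = 4·-55508 + 4·-11547 + 0·-2405 + -3·-502 = -266714
  a_11 = 4·-266714 + 4·-55508 + 0·-11547 + -3·-2405 = -1281673
  a_12 = 4·-1281673 + 4·-266714 + 0·-55508 + -3·-11547 = -6158907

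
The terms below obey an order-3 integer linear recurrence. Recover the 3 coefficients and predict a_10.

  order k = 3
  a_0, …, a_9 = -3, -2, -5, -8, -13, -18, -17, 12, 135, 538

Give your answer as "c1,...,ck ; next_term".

  a_3 = 4·-5 + -3·-2 + -2·-3 = -8
  a_4 = 4·-8 + -3·-5 + -2·-2 = -13
  a_5 = 4·-13 + -3·-8 + -2·-5 = -18
  a_6 = 4·-18 + -3·-13 + -2·-8 = -17
  a_7 = 4·-17 + -3·-18 + -2·-13 = 12
  a_8 = 4·12 + -3·-17 + -2·-18 = 135
  a_9 = 4·135 + -3·12 + -2·-17 = 538
  a_10 = 4·538 + -3·135 + -2·12 = 1723

4,-3,-2 ; 1723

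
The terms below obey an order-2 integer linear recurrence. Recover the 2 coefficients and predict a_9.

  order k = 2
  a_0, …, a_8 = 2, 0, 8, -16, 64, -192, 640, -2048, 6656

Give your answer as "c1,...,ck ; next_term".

  a_2 = -2·0 + 4·2 = 8
  a_3 = -2·8 + 4·0 = -16
  a_4 = -2·-16 + 4·8 = 64
  a_5 = -2·64 + 4·-16 = -192
  a_6 = -2·-192 + 4·64 = 640
  a_7 = -2·640 + 4·-192 = -2048
  a_8 = -2·-2048 + 4·640 = 6656
  a_9 = -2·6656 + 4·-2048 = -21504

-2,4 ; -21504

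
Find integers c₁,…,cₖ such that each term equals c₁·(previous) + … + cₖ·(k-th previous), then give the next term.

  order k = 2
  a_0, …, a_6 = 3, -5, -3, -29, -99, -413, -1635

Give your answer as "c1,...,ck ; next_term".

3,4 ; -6557

  a_2 = 3·-5 + 4·3 = -3
  a_3 = 3·-3 + 4·-5 = -29
  a_4 = 3·-29 + 4·-3 = -99
  a_5 = 3·-99 + 4·-29 = -413
  a_6 = 3·-413 + 4·-99 = -1635
  a_7 = 3·-1635 + 4·-413 = -6557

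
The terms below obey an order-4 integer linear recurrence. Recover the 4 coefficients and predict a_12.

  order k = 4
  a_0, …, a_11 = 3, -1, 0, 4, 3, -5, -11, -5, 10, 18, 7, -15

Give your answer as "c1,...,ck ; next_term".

  a_4 = 2·4 + -3·0 + 2·-1 + -1·3 = 3
  a_5 = 2·3 + -3·4 + 2·0 + -1·-1 = -5
  a_6 = 2·-5 + -3·3 + 2·4 + -1·0 = -11
  a_7 = 2·-11 + -3·-5 + 2·3 + -1·4 = -5
  a_8 = 2·-5 + -3·-11 + 2·-5 + -1·3 = 10
  a_9 = 2·10 + -3·-5 + 2·-11 + -1·-5 = 18
  a_10 = 2·18 + -3·10 + 2·-5 + -1·-11 = 7
  a_11 = 2·7 + -3·18 + 2·10 + -1·-5 = -15
  a_12 = 2·-15 + -3·7 + 2·18 + -1·10 = -25

2,-3,2,-1 ; -25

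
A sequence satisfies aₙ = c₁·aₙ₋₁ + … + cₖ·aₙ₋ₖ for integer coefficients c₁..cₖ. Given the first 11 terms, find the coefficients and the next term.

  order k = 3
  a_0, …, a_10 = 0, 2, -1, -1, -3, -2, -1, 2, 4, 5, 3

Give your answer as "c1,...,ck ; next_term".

  a_3 = 1·-1 + 0·2 + -1·0 = -1
  a_4 = 1·-1 + 0·-1 + -1·2 = -3
  a_5 = 1·-3 + 0·-1 + -1·-1 = -2
  a_6 = 1·-2 + 0·-3 + -1·-1 = -1
  a_7 = 1·-1 + 0·-2 + -1·-3 = 2
  a_8 = 1·2 + 0·-1 + -1·-2 = 4
  a_9 = 1·4 + 0·2 + -1·-1 = 5
  a_10 = 1·5 + 0·4 + -1·2 = 3
  a_11 = 1·3 + 0·5 + -1·4 = -1

1,0,-1 ; -1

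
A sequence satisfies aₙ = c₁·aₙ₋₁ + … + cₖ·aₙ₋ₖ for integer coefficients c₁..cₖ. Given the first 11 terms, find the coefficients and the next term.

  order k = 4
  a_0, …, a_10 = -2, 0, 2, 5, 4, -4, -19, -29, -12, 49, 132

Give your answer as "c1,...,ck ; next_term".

  a_4 = 2·5 + -2·2 + -1·0 + 1·-2 = 4
  a_5 = 2·4 + -2·5 + -1·2 + 1·0 = -4
  a_6 = 2·-4 + -2·4 + -1·5 + 1·2 = -19
  a_7 = 2·-19 + -2·-4 + -1·4 + 1·5 = -29
  a_8 = 2·-29 + -2·-19 + -1·-4 + 1·4 = -12
  a_9 = 2·-12 + -2·-29 + -1·-19 + 1·-4 = 49
  a_10 = 2·49 + -2·-12 + -1·-29 + 1·-19 = 132
  a_11 = 2·132 + -2·49 + -1·-12 + 1·-29 = 149

2,-2,-1,1 ; 149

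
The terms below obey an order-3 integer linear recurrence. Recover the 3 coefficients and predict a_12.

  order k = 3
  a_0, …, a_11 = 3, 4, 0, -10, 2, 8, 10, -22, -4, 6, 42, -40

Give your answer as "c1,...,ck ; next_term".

-1,-1,-2 ; -14

  a_3 = -1·0 + -1·4 + -2·3 = -10
  a_4 = -1·-10 + -1·0 + -2·4 = 2
  a_5 = -1·2 + -1·-10 + -2·0 = 8
  a_6 = -1·8 + -1·2 + -2·-10 = 10
  a_7 = -1·10 + -1·8 + -2·2 = -22
  a_8 = -1·-22 + -1·10 + -2·8 = -4
  a_9 = -1·-4 + -1·-22 + -2·10 = 6
  a_10 = -1·6 + -1·-4 + -2·-22 = 42
  a_11 = -1·42 + -1·6 + -2·-4 = -40
  a_12 = -1·-40 + -1·42 + -2·6 = -14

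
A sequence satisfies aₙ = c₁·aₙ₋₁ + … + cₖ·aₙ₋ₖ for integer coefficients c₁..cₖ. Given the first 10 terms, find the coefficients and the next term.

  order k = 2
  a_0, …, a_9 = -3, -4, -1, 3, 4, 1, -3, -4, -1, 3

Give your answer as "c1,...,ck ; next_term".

1,-1 ; 4

  a_2 = 1·-4 + -1·-3 = -1
  a_3 = 1·-1 + -1·-4 = 3
  a_4 = 1·3 + -1·-1 = 4
  a_5 = 1·4 + -1·3 = 1
  a_6 = 1·1 + -1·4 = -3
  a_7 = 1·-3 + -1·1 = -4
  a_8 = 1·-4 + -1·-3 = -1
  a_9 = 1·-1 + -1·-4 = 3
  a_10 = 1·3 + -1·-1 = 4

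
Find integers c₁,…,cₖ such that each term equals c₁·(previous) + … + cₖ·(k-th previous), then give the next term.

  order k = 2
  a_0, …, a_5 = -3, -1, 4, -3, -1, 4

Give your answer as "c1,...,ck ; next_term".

-1,-1 ; -3

  a_2 = -1·-1 + -1·-3 = 4
  a_3 = -1·4 + -1·-1 = -3
  a_4 = -1·-3 + -1·4 = -1
  a_5 = -1·-1 + -1·-3 = 4
  a_6 = -1·4 + -1·-1 = -3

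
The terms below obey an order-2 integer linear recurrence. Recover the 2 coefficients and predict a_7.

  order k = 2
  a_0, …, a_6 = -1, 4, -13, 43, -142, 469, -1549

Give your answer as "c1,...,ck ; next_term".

  a_2 = -3·4 + 1·-1 = -13
  a_3 = -3·-13 + 1·4 = 43
  a_4 = -3·43 + 1·-13 = -142
  a_5 = -3·-142 + 1·43 = 469
  a_6 = -3·469 + 1·-142 = -1549
  a_7 = -3·-1549 + 1·469 = 5116

-3,1 ; 5116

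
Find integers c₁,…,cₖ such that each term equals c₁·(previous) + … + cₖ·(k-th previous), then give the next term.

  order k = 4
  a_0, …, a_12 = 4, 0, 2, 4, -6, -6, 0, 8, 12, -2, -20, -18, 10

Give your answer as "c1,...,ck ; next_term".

  a_4 = 0·4 + -1·2 + -1·0 + -1·4 = -6
  a_5 = 0·-6 + -1·4 + -1·2 + -1·0 = -6
  a_6 = 0·-6 + -1·-6 + -1·4 + -1·2 = 0
  a_7 = 0·0 + -1·-6 + -1·-6 + -1·4 = 8
  a_8 = 0·8 + -1·0 + -1·-6 + -1·-6 = 12
  a_9 = 0·12 + -1·8 + -1·0 + -1·-6 = -2
  a_10 = 0·-2 + -1·12 + -1·8 + -1·0 = -20
  a_11 = 0·-20 + -1·-2 + -1·12 + -1·8 = -18
  a_12 = 0·-18 + -1·-20 + -1·-2 + -1·12 = 10
  a_13 = 0·10 + -1·-18 + -1·-20 + -1·-2 = 40

0,-1,-1,-1 ; 40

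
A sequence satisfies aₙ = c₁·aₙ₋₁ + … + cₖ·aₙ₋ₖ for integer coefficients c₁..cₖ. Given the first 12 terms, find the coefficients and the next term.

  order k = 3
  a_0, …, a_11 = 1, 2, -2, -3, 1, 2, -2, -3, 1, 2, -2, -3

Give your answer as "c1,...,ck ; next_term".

1,-1,1 ; 1

  a_3 = 1·-2 + -1·2 + 1·1 = -3
  a_4 = 1·-3 + -1·-2 + 1·2 = 1
  a_5 = 1·1 + -1·-3 + 1·-2 = 2
  a_6 = 1·2 + -1·1 + 1·-3 = -2
  a_7 = 1·-2 + -1·2 + 1·1 = -3
  a_8 = 1·-3 + -1·-2 + 1·2 = 1
  a_9 = 1·1 + -1·-3 + 1·-2 = 2
  a_10 = 1·2 + -1·1 + 1·-3 = -2
  a_11 = 1·-2 + -1·2 + 1·1 = -3
  a_12 = 1·-3 + -1·-2 + 1·2 = 1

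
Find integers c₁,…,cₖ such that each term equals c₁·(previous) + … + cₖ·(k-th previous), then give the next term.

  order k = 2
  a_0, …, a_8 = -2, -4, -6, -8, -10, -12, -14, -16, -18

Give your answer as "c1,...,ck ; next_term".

2,-1 ; -20

  a_2 = 2·-4 + -1·-2 = -6
  a_3 = 2·-6 + -1·-4 = -8
  a_4 = 2·-8 + -1·-6 = -10
  a_5 = 2·-10 + -1·-8 = -12
  a_6 = 2·-12 + -1·-10 = -14
  a_7 = 2·-14 + -1·-12 = -16
  a_8 = 2·-16 + -1·-14 = -18
  a_9 = 2·-18 + -1·-16 = -20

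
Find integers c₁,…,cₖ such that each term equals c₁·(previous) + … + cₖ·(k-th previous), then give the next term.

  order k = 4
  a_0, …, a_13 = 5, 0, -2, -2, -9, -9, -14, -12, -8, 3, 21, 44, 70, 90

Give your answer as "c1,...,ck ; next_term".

1,1,-1,-1 ; 95

  a_4 = 1·-2 + 1·-2 + -1·0 + -1·5 = -9
  a_5 = 1·-9 + 1·-2 + -1·-2 + -1·0 = -9
  a_6 = 1·-9 + 1·-9 + -1·-2 + -1·-2 = -14
  a_7 = 1·-14 + 1·-9 + -1·-9 + -1·-2 = -12
  a_8 = 1·-12 + 1·-14 + -1·-9 + -1·-9 = -8
  a_9 = 1·-8 + 1·-12 + -1·-14 + -1·-9 = 3
  a_10 = 1·3 + 1·-8 + -1·-12 + -1·-14 = 21
  a_11 = 1·21 + 1·3 + -1·-8 + -1·-12 = 44
  a_12 = 1·44 + 1·21 + -1·3 + -1·-8 = 70
  a_13 = 1·70 + 1·44 + -1·21 + -1·3 = 90
  a_14 = 1·90 + 1·70 + -1·44 + -1·21 = 95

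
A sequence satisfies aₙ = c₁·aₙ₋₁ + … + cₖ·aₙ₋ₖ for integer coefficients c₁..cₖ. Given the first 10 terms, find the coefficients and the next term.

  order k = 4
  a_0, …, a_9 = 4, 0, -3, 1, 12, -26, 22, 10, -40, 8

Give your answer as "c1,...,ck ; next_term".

  a_4 = -2·1 + -2·-3 + 0·0 + 2·4 = 12
  a_5 = -2·12 + -2·1 + 0·-3 + 2·0 = -26
  a_6 = -2·-26 + -2·12 + 0·1 + 2·-3 = 22
  a_7 = -2·22 + -2·-26 + 0·12 + 2·1 = 10
  a_8 = -2·10 + -2·22 + 0·-26 + 2·12 = -40
  a_9 = -2·-40 + -2·10 + 0·22 + 2·-26 = 8
  a_10 = -2·8 + -2·-40 + 0·10 + 2·22 = 108

-2,-2,0,2 ; 108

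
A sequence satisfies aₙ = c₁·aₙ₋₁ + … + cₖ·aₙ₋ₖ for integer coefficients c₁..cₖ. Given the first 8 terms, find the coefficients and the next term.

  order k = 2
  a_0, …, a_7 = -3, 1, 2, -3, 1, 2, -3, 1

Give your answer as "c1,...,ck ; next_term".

-1,-1 ; 2

  a_2 = -1·1 + -1·-3 = 2
  a_3 = -1·2 + -1·1 = -3
  a_4 = -1·-3 + -1·2 = 1
  a_5 = -1·1 + -1·-3 = 2
  a_6 = -1·2 + -1·1 = -3
  a_7 = -1·-3 + -1·2 = 1
  a_8 = -1·1 + -1·-3 = 2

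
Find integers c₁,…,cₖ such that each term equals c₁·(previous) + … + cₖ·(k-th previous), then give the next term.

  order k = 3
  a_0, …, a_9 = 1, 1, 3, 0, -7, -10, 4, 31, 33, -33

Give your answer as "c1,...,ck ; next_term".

1,-2,-1 ; -130

  a_3 = 1·3 + -2·1 + -1·1 = 0
  a_4 = 1·0 + -2·3 + -1·1 = -7
  a_5 = 1·-7 + -2·0 + -1·3 = -10
  a_6 = 1·-10 + -2·-7 + -1·0 = 4
  a_7 = 1·4 + -2·-10 + -1·-7 = 31
  a_8 = 1·31 + -2·4 + -1·-10 = 33
  a_9 = 1·33 + -2·31 + -1·4 = -33
  a_10 = 1·-33 + -2·33 + -1·31 = -130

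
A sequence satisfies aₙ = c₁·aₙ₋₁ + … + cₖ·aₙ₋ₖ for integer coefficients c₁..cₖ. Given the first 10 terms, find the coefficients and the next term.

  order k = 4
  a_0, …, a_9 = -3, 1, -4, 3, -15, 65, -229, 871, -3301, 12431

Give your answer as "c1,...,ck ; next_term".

  a_4 = -3·3 + 2·-4 + -4·1 + -2·-3 = -15
  a_5 = -3·-15 + 2·3 + -4·-4 + -2·1 = 65
  a_6 = -3·65 + 2·-15 + -4·3 + -2·-4 = -229
  a_7 = -3·-229 + 2·65 + -4·-15 + -2·3 = 871
  a_8 = -3·871 + 2·-229 + -4·65 + -2·-15 = -3301
  a_9 = -3·-3301 + 2·871 + -4·-229 + -2·65 = 12431
  a_10 = -3·12431 + 2·-3301 + -4·871 + -2·-229 = -46921

-3,2,-4,-2 ; -46921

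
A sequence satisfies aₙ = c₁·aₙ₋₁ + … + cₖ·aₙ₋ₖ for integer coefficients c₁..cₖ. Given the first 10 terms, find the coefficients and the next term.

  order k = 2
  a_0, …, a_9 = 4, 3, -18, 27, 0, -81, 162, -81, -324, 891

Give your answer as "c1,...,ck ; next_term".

-2,-3 ; -810

  a_2 = -2·3 + -3·4 = -18
  a_3 = -2·-18 + -3·3 = 27
  a_4 = -2·27 + -3·-18 = 0
  a_5 = -2·0 + -3·27 = -81
  a_6 = -2·-81 + -3·0 = 162
  a_7 = -2·162 + -3·-81 = -81
  a_8 = -2·-81 + -3·162 = -324
  a_9 = -2·-324 + -3·-81 = 891
  a_10 = -2·891 + -3·-324 = -810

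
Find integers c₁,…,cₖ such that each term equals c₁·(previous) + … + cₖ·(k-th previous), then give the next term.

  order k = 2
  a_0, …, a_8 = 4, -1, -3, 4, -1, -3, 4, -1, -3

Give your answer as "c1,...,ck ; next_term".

-1,-1 ; 4

  a_2 = -1·-1 + -1·4 = -3
  a_3 = -1·-3 + -1·-1 = 4
  a_4 = -1·4 + -1·-3 = -1
  a_5 = -1·-1 + -1·4 = -3
  a_6 = -1·-3 + -1·-1 = 4
  a_7 = -1·4 + -1·-3 = -1
  a_8 = -1·-1 + -1·4 = -3
  a_9 = -1·-3 + -1·-1 = 4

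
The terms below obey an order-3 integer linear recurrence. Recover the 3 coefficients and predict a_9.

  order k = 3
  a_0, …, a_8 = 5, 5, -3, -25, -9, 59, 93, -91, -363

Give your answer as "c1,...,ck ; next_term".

0,-2,-3 ; -97

  a_3 = 0·-3 + -2·5 + -3·5 = -25
  a_4 = 0·-25 + -2·-3 + -3·5 = -9
  a_5 = 0·-9 + -2·-25 + -3·-3 = 59
  a_6 = 0·59 + -2·-9 + -3·-25 = 93
  a_7 = 0·93 + -2·59 + -3·-9 = -91
  a_8 = 0·-91 + -2·93 + -3·59 = -363
  a_9 = 0·-363 + -2·-91 + -3·93 = -97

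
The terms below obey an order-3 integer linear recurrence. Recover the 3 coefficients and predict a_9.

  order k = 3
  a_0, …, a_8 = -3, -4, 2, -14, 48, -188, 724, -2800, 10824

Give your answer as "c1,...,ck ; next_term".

-4,0,2 ; -41848

  a_3 = -4·2 + 0·-4 + 2·-3 = -14
  a_4 = -4·-14 + 0·2 + 2·-4 = 48
  a_5 = -4·48 + 0·-14 + 2·2 = -188
  a_6 = -4·-188 + 0·48 + 2·-14 = 724
  a_7 = -4·724 + 0·-188 + 2·48 = -2800
  a_8 = -4·-2800 + 0·724 + 2·-188 = 10824
  a_9 = -4·10824 + 0·-2800 + 2·724 = -41848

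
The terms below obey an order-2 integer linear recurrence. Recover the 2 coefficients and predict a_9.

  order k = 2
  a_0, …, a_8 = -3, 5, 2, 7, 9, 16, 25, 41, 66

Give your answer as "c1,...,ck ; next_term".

  a_2 = 1·5 + 1·-3 = 2
  a_3 = 1·2 + 1·5 = 7
  a_4 = 1·7 + 1·2 = 9
  a_5 = 1·9 + 1·7 = 16
  a_6 = 1·16 + 1·9 = 25
  a_7 = 1·25 + 1·16 = 41
  a_8 = 1·41 + 1·25 = 66
  a_9 = 1·66 + 1·41 = 107

1,1 ; 107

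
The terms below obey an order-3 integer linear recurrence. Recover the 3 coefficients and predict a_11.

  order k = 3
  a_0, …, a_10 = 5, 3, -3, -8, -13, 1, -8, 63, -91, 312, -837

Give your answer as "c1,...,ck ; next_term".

-1,3,-4 ; 2137

  a_3 = -1·-3 + 3·3 + -4·5 = -8
  a_4 = -1·-8 + 3·-3 + -4·3 = -13
  a_5 = -1·-13 + 3·-8 + -4·-3 = 1
  a_6 = -1·1 + 3·-13 + -4·-8 = -8
  a_7 = -1·-8 + 3·1 + -4·-13 = 63
  a_8 = -1·63 + 3·-8 + -4·1 = -91
  a_9 = -1·-91 + 3·63 + -4·-8 = 312
  a_10 = -1·312 + 3·-91 + -4·63 = -837
  a_11 = -1·-837 + 3·312 + -4·-91 = 2137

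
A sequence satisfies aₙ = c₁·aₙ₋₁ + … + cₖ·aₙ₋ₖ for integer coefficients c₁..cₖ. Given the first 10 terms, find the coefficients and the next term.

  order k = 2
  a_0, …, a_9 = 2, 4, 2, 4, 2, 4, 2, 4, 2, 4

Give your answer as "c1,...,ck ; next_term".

0,1 ; 2

  a_2 = 0·4 + 1·2 = 2
  a_3 = 0·2 + 1·4 = 4
  a_4 = 0·4 + 1·2 = 2
  a_5 = 0·2 + 1·4 = 4
  a_6 = 0·4 + 1·2 = 2
  a_7 = 0·2 + 1·4 = 4
  a_8 = 0·4 + 1·2 = 2
  a_9 = 0·2 + 1·4 = 4
  a_10 = 0·4 + 1·2 = 2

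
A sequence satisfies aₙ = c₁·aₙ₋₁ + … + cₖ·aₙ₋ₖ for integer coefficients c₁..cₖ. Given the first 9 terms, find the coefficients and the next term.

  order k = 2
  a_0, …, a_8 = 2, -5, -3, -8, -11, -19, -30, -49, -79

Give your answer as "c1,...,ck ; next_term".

1,1 ; -128

  a_2 = 1·-5 + 1·2 = -3
  a_3 = 1·-3 + 1·-5 = -8
  a_4 = 1·-8 + 1·-3 = -11
  a_5 = 1·-11 + 1·-8 = -19
  a_6 = 1·-19 + 1·-11 = -30
  a_7 = 1·-30 + 1·-19 = -49
  a_8 = 1·-49 + 1·-30 = -79
  a_9 = 1·-79 + 1·-49 = -128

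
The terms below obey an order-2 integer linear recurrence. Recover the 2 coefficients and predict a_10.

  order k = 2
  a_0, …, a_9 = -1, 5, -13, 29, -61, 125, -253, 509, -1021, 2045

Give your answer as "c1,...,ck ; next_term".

-3,-2 ; -4093

  a_2 = -3·5 + -2·-1 = -13
  a_3 = -3·-13 + -2·5 = 29
  a_4 = -3·29 + -2·-13 = -61
  a_5 = -3·-61 + -2·29 = 125
  a_6 = -3·125 + -2·-61 = -253
  a_7 = -3·-253 + -2·125 = 509
  a_8 = -3·509 + -2·-253 = -1021
  a_9 = -3·-1021 + -2·509 = 2045
  a_10 = -3·2045 + -2·-1021 = -4093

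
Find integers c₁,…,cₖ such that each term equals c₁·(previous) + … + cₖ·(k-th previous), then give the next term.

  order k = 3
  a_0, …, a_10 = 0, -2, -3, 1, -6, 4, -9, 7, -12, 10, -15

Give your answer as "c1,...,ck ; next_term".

  a_3 = -1·-3 + 1·-2 + 1·0 = 1
  a_4 = -1·1 + 1·-3 + 1·-2 = -6
  a_5 = -1·-6 + 1·1 + 1·-3 = 4
  a_6 = -1·4 + 1·-6 + 1·1 = -9
  a_7 = -1·-9 + 1·4 + 1·-6 = 7
  a_8 = -1·7 + 1·-9 + 1·4 = -12
  a_9 = -1·-12 + 1·7 + 1·-9 = 10
  a_10 = -1·10 + 1·-12 + 1·7 = -15
  a_11 = -1·-15 + 1·10 + 1·-12 = 13

-1,1,1 ; 13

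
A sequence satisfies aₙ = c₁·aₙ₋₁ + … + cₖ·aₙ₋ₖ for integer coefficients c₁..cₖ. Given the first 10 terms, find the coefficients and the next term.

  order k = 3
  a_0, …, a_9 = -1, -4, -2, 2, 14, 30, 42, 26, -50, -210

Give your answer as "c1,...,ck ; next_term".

2,-1,-2 ; -422

  a_3 = 2·-2 + -1·-4 + -2·-1 = 2
  a_4 = 2·2 + -1·-2 + -2·-4 = 14
  a_5 = 2·14 + -1·2 + -2·-2 = 30
  a_6 = 2·30 + -1·14 + -2·2 = 42
  a_7 = 2·42 + -1·30 + -2·14 = 26
  a_8 = 2·26 + -1·42 + -2·30 = -50
  a_9 = 2·-50 + -1·26 + -2·42 = -210
  a_10 = 2·-210 + -1·-50 + -2·26 = -422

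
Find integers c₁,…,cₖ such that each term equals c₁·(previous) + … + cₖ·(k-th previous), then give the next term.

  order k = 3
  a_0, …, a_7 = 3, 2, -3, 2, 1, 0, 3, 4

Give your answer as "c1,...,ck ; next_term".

  a_3 = 1·-3 + 1·2 + 1·3 = 2
  a_4 = 1·2 + 1·-3 + 1·2 = 1
  a_5 = 1·1 + 1·2 + 1·-3 = 0
  a_6 = 1·0 + 1·1 + 1·2 = 3
  a_7 = 1·3 + 1·0 + 1·1 = 4
  a_8 = 1·4 + 1·3 + 1·0 = 7

1,1,1 ; 7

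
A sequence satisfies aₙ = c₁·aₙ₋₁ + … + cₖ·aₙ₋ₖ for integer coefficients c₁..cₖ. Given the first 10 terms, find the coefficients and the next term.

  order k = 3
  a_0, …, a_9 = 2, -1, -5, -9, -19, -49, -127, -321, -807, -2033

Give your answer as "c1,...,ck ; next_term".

3,-2,2 ; -5127

  a_3 = 3·-5 + -2·-1 + 2·2 = -9
  a_4 = 3·-9 + -2·-5 + 2·-1 = -19
  a_5 = 3·-19 + -2·-9 + 2·-5 = -49
  a_6 = 3·-49 + -2·-19 + 2·-9 = -127
  a_7 = 3·-127 + -2·-49 + 2·-19 = -321
  a_8 = 3·-321 + -2·-127 + 2·-49 = -807
  a_9 = 3·-807 + -2·-321 + 2·-127 = -2033
  a_10 = 3·-2033 + -2·-807 + 2·-321 = -5127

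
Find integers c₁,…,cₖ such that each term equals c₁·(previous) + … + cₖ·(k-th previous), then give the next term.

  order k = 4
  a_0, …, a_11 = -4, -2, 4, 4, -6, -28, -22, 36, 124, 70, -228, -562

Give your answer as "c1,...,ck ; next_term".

  a_4 = 1·4 + -1·4 + -3·-2 + 3·-4 = -6
  a_5 = 1·-6 + -1·4 + -3·4 + 3·-2 = -28
  a_6 = 1·-28 + -1·-6 + -3·4 + 3·4 = -22
  a_7 = 1·-22 + -1·-28 + -3·-6 + 3·4 = 36
  a_8 = 1·36 + -1·-22 + -3·-28 + 3·-6 = 124
  a_9 = 1·124 + -1·36 + -3·-22 + 3·-28 = 70
  a_10 = 1·70 + -1·124 + -3·36 + 3·-22 = -228
  a_11 = 1·-228 + -1·70 + -3·124 + 3·36 = -562
  a_12 = 1·-562 + -1·-228 + -3·70 + 3·124 = -172

1,-1,-3,3 ; -172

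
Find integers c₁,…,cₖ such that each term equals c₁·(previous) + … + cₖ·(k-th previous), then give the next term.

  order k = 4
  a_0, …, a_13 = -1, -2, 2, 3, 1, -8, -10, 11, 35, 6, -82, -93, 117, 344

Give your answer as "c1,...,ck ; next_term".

  a_4 = 0·3 + -2·2 + -2·-2 + -1·-1 = 1
  a_5 = 0·1 + -2·3 + -2·2 + -1·-2 = -8
  a_6 = 0·-8 + -2·1 + -2·3 + -1·2 = -10
  a_7 = 0·-10 + -2·-8 + -2·1 + -1·3 = 11
  a_8 = 0·11 + -2·-10 + -2·-8 + -1·1 = 35
  a_9 = 0·35 + -2·11 + -2·-10 + -1·-8 = 6
  a_10 = 0·6 + -2·35 + -2·11 + -1·-10 = -82
  a_11 = 0·-82 + -2·6 + -2·35 + -1·11 = -93
  a_12 = 0·-93 + -2·-82 + -2·6 + -1·35 = 117
  a_13 = 0·117 + -2·-93 + -2·-82 + -1·6 = 344
  a_14 = 0·344 + -2·117 + -2·-93 + -1·-82 = 34

0,-2,-2,-1 ; 34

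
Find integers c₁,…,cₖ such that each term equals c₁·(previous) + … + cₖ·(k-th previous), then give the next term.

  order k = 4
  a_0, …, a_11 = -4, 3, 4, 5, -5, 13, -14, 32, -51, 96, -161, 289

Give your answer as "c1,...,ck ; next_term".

-1,1,0,1 ; -501

  a_4 = -1·5 + 1·4 + 0·3 + 1·-4 = -5
  a_5 = -1·-5 + 1·5 + 0·4 + 1·3 = 13
  a_6 = -1·13 + 1·-5 + 0·5 + 1·4 = -14
  a_7 = -1·-14 + 1·13 + 0·-5 + 1·5 = 32
  a_8 = -1·32 + 1·-14 + 0·13 + 1·-5 = -51
  a_9 = -1·-51 + 1·32 + 0·-14 + 1·13 = 96
  a_10 = -1·96 + 1·-51 + 0·32 + 1·-14 = -161
  a_11 = -1·-161 + 1·96 + 0·-51 + 1·32 = 289
  a_12 = -1·289 + 1·-161 + 0·96 + 1·-51 = -501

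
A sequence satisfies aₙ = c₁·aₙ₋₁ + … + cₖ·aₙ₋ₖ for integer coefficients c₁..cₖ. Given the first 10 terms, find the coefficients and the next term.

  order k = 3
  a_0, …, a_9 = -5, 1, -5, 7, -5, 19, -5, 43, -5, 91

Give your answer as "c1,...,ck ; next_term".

  a_3 = 1·-5 + 2·1 + -2·-5 = 7
  a_4 = 1·7 + 2·-5 + -2·1 = -5
  a_5 = 1·-5 + 2·7 + -2·-5 = 19
  a_6 = 1·19 + 2·-5 + -2·7 = -5
  a_7 = 1·-5 + 2·19 + -2·-5 = 43
  a_8 = 1·43 + 2·-5 + -2·19 = -5
  a_9 = 1·-5 + 2·43 + -2·-5 = 91
  a_10 = 1·91 + 2·-5 + -2·43 = -5

1,2,-2 ; -5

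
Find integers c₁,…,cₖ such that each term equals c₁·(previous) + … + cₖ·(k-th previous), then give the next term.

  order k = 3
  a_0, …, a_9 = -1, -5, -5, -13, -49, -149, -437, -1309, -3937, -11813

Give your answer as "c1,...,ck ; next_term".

  a_3 = 3·-5 + -1·-5 + 3·-1 = -13
  a_4 = 3·-13 + -1·-5 + 3·-5 = -49
  a_5 = 3·-49 + -1·-13 + 3·-5 = -149
  a_6 = 3·-149 + -1·-49 + 3·-13 = -437
  a_7 = 3·-437 + -1·-149 + 3·-49 = -1309
  a_8 = 3·-1309 + -1·-437 + 3·-149 = -3937
  a_9 = 3·-3937 + -1·-1309 + 3·-437 = -11813
  a_10 = 3·-11813 + -1·-3937 + 3·-1309 = -35429

3,-1,3 ; -35429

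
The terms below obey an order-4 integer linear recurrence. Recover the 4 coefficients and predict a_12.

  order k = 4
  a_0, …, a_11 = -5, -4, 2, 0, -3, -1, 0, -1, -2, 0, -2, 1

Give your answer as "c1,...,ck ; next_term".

  a_4 = -1·0 + 1·2 + 0·-4 + 1·-5 = -3
  a_5 = -1·-3 + 1·0 + 0·2 + 1·-4 = -1
  a_6 = -1·-1 + 1·-3 + 0·0 + 1·2 = 0
  a_7 = -1·0 + 1·-1 + 0·-3 + 1·0 = -1
  a_8 = -1·-1 + 1·0 + 0·-1 + 1·-3 = -2
  a_9 = -1·-2 + 1·-1 + 0·0 + 1·-1 = 0
  a_10 = -1·0 + 1·-2 + 0·-1 + 1·0 = -2
  a_11 = -1·-2 + 1·0 + 0·-2 + 1·-1 = 1
  a_12 = -1·1 + 1·-2 + 0·0 + 1·-2 = -5

-1,1,0,1 ; -5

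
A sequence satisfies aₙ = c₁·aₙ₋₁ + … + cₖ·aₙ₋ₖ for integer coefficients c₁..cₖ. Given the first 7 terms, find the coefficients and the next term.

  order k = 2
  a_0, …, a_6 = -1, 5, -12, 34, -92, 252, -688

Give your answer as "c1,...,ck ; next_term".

-2,2 ; 1880

  a_2 = -2·5 + 2·-1 = -12
  a_3 = -2·-12 + 2·5 = 34
  a_4 = -2·34 + 2·-12 = -92
  a_5 = -2·-92 + 2·34 = 252
  a_6 = -2·252 + 2·-92 = -688
  a_7 = -2·-688 + 2·252 = 1880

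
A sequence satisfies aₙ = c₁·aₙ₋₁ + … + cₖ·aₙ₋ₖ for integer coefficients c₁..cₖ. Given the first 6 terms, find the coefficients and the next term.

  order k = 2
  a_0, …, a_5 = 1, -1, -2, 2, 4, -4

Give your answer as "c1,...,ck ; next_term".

0,-2 ; -8

  a_2 = 0·-1 + -2·1 = -2
  a_3 = 0·-2 + -2·-1 = 2
  a_4 = 0·2 + -2·-2 = 4
  a_5 = 0·4 + -2·2 = -4
  a_6 = 0·-4 + -2·4 = -8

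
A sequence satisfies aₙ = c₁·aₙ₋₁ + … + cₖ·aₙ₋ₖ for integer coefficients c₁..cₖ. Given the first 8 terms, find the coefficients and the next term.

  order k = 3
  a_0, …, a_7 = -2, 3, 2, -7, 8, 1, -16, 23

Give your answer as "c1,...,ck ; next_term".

-1,-1,1 ; -6

  a_3 = -1·2 + -1·3 + 1·-2 = -7
  a_4 = -1·-7 + -1·2 + 1·3 = 8
  a_5 = -1·8 + -1·-7 + 1·2 = 1
  a_6 = -1·1 + -1·8 + 1·-7 = -16
  a_7 = -1·-16 + -1·1 + 1·8 = 23
  a_8 = -1·23 + -1·-16 + 1·1 = -6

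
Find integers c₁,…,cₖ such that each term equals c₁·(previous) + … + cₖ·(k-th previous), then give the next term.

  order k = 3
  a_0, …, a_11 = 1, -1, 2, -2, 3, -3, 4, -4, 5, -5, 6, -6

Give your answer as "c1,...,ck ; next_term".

  a_3 = -1·2 + 1·-1 + 1·1 = -2
  a_4 = -1·-2 + 1·2 + 1·-1 = 3
  a_5 = -1·3 + 1·-2 + 1·2 = -3
  a_6 = -1·-3 + 1·3 + 1·-2 = 4
  a_7 = -1·4 + 1·-3 + 1·3 = -4
  a_8 = -1·-4 + 1·4 + 1·-3 = 5
  a_9 = -1·5 + 1·-4 + 1·4 = -5
  a_10 = -1·-5 + 1·5 + 1·-4 = 6
  a_11 = -1·6 + 1·-5 + 1·5 = -6
  a_12 = -1·-6 + 1·6 + 1·-5 = 7

-1,1,1 ; 7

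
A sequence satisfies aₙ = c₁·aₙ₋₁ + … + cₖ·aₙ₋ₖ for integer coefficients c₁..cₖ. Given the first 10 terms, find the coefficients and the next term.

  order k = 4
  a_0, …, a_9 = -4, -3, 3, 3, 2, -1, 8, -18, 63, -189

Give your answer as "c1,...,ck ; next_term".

  a_4 = -2·3 + 3·3 + -1·-3 + 1·-4 = 2
  a_5 = -2·2 + 3·3 + -1·3 + 1·-3 = -1
  a_6 = -2·-1 + 3·2 + -1·3 + 1·3 = 8
  a_7 = -2·8 + 3·-1 + -1·2 + 1·3 = -18
  a_8 = -2·-18 + 3·8 + -1·-1 + 1·2 = 63
  a_9 = -2·63 + 3·-18 + -1·8 + 1·-1 = -189
  a_10 = -2·-189 + 3·63 + -1·-18 + 1·8 = 593

-2,3,-1,1 ; 593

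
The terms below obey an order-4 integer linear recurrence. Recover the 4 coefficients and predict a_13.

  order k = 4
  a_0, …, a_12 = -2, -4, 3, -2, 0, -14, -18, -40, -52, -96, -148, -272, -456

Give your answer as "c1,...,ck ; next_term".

2,0,-2,2 ; -808

  a_4 = 2·-2 + 0·3 + -2·-4 + 2·-2 = 0
  a_5 = 2·0 + 0·-2 + -2·3 + 2·-4 = -14
  a_6 = 2·-14 + 0·0 + -2·-2 + 2·3 = -18
  a_7 = 2·-18 + 0·-14 + -2·0 + 2·-2 = -40
  a_8 = 2·-40 + 0·-18 + -2·-14 + 2·0 = -52
  a_9 = 2·-52 + 0·-40 + -2·-18 + 2·-14 = -96
  a_10 = 2·-96 + 0·-52 + -2·-40 + 2·-18 = -148
  a_11 = 2·-148 + 0·-96 + -2·-52 + 2·-40 = -272
  a_12 = 2·-272 + 0·-148 + -2·-96 + 2·-52 = -456
  a_13 = 2·-456 + 0·-272 + -2·-148 + 2·-96 = -808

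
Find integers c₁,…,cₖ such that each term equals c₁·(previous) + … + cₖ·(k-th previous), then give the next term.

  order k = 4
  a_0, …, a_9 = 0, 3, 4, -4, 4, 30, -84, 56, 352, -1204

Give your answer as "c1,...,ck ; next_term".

-2,-4,4,2 ; 1056

  a_4 = -2·-4 + -4·4 + 4·3 + 2·0 = 4
  a_5 = -2·4 + -4·-4 + 4·4 + 2·3 = 30
  a_6 = -2·30 + -4·4 + 4·-4 + 2·4 = -84
  a_7 = -2·-84 + -4·30 + 4·4 + 2·-4 = 56
  a_8 = -2·56 + -4·-84 + 4·30 + 2·4 = 352
  a_9 = -2·352 + -4·56 + 4·-84 + 2·30 = -1204
  a_10 = -2·-1204 + -4·352 + 4·56 + 2·-84 = 1056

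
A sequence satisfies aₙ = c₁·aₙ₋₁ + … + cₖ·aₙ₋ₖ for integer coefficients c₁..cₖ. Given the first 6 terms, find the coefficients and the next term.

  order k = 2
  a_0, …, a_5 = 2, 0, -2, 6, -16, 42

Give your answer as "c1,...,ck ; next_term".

-3,-1 ; -110

  a_2 = -3·0 + -1·2 = -2
  a_3 = -3·-2 + -1·0 = 6
  a_4 = -3·6 + -1·-2 = -16
  a_5 = -3·-16 + -1·6 = 42
  a_6 = -3·42 + -1·-16 = -110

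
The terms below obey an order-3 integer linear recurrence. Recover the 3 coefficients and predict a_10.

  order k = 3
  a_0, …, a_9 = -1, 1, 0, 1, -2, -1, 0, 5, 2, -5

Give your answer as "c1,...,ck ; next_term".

  a_3 = 0·0 + -1·1 + -2·-1 = 1
  a_4 = 0·1 + -1·0 + -2·1 = -2
  a_5 = 0·-2 + -1·1 + -2·0 = -1
  a_6 = 0·-1 + -1·-2 + -2·1 = 0
  a_7 = 0·0 + -1·-1 + -2·-2 = 5
  a_8 = 0·5 + -1·0 + -2·-1 = 2
  a_9 = 0·2 + -1·5 + -2·0 = -5
  a_10 = 0·-5 + -1·2 + -2·5 = -12

0,-1,-2 ; -12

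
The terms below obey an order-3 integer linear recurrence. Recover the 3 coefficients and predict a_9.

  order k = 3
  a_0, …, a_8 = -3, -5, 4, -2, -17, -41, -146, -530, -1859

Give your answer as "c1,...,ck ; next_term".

  a_3 = 3·4 + 1·-5 + 3·-3 = -2
  a_4 = 3·-2 + 1·4 + 3·-5 = -17
  a_5 = 3·-17 + 1·-2 + 3·4 = -41
  a_6 = 3·-41 + 1·-17 + 3·-2 = -146
  a_7 = 3·-146 + 1·-41 + 3·-17 = -530
  a_8 = 3·-530 + 1·-146 + 3·-41 = -1859
  a_9 = 3·-1859 + 1·-530 + 3·-146 = -6545

3,1,3 ; -6545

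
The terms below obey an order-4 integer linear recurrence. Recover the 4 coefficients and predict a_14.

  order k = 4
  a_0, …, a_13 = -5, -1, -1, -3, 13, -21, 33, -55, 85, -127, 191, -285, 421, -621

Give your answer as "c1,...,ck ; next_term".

  a_4 = -2·-3 + -1·-1 + -1·-1 + -1·-5 = 13
  a_5 = -2·13 + -1·-3 + -1·-1 + -1·-1 = -21
  a_6 = -2·-21 + -1·13 + -1·-3 + -1·-1 = 33
  a_7 = -2·33 + -1·-21 + -1·13 + -1·-3 = -55
  a_8 = -2·-55 + -1·33 + -1·-21 + -1·13 = 85
  a_9 = -2·85 + -1·-55 + -1·33 + -1·-21 = -127
  a_10 = -2·-127 + -1·85 + -1·-55 + -1·33 = 191
  a_11 = -2·191 + -1·-127 + -1·85 + -1·-55 = -285
  a_12 = -2·-285 + -1·191 + -1·-127 + -1·85 = 421
  a_13 = -2·421 + -1·-285 + -1·191 + -1·-127 = -621
  a_14 = -2·-621 + -1·421 + -1·-285 + -1·191 = 915

-2,-1,-1,-1 ; 915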